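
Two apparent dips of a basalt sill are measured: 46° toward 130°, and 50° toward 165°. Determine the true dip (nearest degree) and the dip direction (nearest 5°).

Each apparent-dip line lies in the plane. As unit vectors (x east, y north, z up), v₁ plunges 46°→130° and v₂ plunges 50°→165°.
n = v₁ × v₂ = (0.105, -0.288, 0.256) (taken with n_z > 0).
True dip = arccos(n_z / |n|) = arccos(0.6414) = 50.1°.
Dip direction = atan2(0.105, -0.288) = 160° (azimuth of n's horizontal projection).

true dip 50°, dip direction 160°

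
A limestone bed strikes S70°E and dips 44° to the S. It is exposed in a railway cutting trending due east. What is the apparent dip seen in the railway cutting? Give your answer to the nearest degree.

Angle between strike (S70°E) and section (due east): β = 20°.
tan α = tan 44° × sin 20° = 0.9657 × 0.3420 = 0.3303
α = arctan(0.3303) = 18.28°

18°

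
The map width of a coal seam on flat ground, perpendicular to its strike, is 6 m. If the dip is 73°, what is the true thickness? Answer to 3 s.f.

True thickness t = w · sin(dip) = 6 × sin 73°
t = 6 × 0.9563 = 5.738 m

5.74 m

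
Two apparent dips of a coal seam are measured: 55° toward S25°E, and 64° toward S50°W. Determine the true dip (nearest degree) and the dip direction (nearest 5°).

true dip 66°, dip direction 205°

The two traces are lines in the plane: v₁ = (sin 155°·cos 55°, cos 155°·cos 55°, −sin 55°), v₂ = (sin 230°·cos 64°, cos 230°·cos 64°, −sin 64°).
Cross product v₁ × v₂ gives the pole to the plane: n ∝ (-0.236, -0.493, 0.243).
True dip = arccos(n_z / |n|) = arccos(0.4060) = 66.0°.
The horizontal component of n points toward azimuth atan2(n_x, n_y) = 206°, the dip direction.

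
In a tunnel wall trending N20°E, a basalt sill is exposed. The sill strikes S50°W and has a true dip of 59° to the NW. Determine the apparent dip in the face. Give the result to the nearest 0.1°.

The section lies 30° from the strike.
tan(apparent dip) = tan 59° · sin 30° = 0.8321
α = arctan(0.8321) = 39.77°

39.8°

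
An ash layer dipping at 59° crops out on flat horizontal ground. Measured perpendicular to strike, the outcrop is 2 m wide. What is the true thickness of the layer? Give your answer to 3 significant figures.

1.71 m

True thickness t = w · sin(dip) = 2 × sin 59°
t = 2 × 0.8572 = 1.714 m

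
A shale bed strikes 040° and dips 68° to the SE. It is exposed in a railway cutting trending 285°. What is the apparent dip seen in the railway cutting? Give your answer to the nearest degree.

The section lies 65° from the strike.
tan α = tan 68° × sin 65° = 2.4751 × 0.9063 = 2.2432
apparent dip = arctan 2.2432 = 65.97°

66°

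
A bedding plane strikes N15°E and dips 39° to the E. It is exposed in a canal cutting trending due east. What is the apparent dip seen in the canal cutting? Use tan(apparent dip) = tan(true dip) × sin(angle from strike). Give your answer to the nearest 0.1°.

38.0°

The section lies 75° from the strike.
tan α = tan 39° × sin 75° = 0.8098 × 0.9659 = 0.7822
α = arctan(0.7822) = 38.03°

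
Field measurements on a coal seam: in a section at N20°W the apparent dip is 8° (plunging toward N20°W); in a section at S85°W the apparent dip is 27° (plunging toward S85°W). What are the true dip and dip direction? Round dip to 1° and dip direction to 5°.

true dip 27°, dip direction 265°

Represent each trace as a vector plunging at its apparent dip toward its trend (east-north-up frame): v₁ = (-0.339, 0.931, -0.139), v₂ = (-0.888, -0.078, -0.454).
Cross product v₁ × v₂ gives the pole to the plane: n ∝ (-0.433, -0.030, 0.852).
tan δ = √(n_x²+n_y²)/n_z = 0.434/0.852, so δ = 27.0°.
Dip direction = azimuth of (n_x, n_y) = atan2(-0.433, -0.030) = 266°.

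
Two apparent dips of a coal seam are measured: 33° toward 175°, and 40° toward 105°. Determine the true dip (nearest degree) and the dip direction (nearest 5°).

true dip 43°, dip direction 130°

Represent each trace as a vector plunging at its apparent dip toward its trend (east-north-up frame): v₁ = (0.073, -0.835, -0.545), v₂ = (0.740, -0.198, -0.643).
Cross product v₁ × v₂ gives the pole to the plane: n ∝ (0.429, -0.356, 0.604).
tan δ = √(n_x²+n_y²)/n_z = 0.558/0.604, so δ = 42.7°.
Dip direction = atan2(0.429, -0.356) = 130° (azimuth of n's horizontal projection).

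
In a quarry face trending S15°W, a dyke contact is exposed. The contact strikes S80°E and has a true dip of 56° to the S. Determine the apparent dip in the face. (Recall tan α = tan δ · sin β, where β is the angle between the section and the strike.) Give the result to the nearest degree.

The strike is S80°E and the section trends S15°W; the acute angle between them is β = 85°.
tan α = tan 56° × sin 85° = 1.4826 × 0.9962 = 1.4769
apparent dip = arctan 1.4769 = 55.90°

56°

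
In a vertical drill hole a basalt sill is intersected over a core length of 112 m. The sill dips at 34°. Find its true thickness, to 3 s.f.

True thickness t = h · cos(dip) = 112 × cos 34°
t = 112 × 0.8290 = 92.852 m

92.9 m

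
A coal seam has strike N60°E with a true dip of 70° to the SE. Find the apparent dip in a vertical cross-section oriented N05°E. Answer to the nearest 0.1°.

66.0°

The strike is N60°E and the section trends N05°E; the acute angle between them is β = 55°.
tan(apparent dip) = tan 70° · sin 55° = 2.2506
apparent dip = arctan 2.2506 = 66.04°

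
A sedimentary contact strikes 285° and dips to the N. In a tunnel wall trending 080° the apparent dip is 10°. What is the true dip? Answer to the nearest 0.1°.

β = acute angle between strike 285° and section 080° = 25°.
tan δ = tan α / sin β = tan 10° / sin 25° = 0.1763 / 0.4226 = 0.4172
true dip = arctan 0.4172 = 22.65°

22.6°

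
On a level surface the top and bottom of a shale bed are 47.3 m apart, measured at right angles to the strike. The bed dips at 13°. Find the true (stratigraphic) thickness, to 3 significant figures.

10.6 m

True thickness t = w · sin(dip) = 47.3 × sin 13°
t = 47.3 × 0.2250 = 10.640 m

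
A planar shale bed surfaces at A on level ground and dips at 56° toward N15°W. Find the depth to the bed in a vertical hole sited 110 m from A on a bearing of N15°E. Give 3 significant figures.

The hole lies 30° from the dip direction, so the down-dip offset is 110 × cos 30° = 95.26 m.
Depth = down-dip offset × tan(dip) = 95.26 × tan 56° = 95.26 × 1.4826
Depth = 141.23 m

141 m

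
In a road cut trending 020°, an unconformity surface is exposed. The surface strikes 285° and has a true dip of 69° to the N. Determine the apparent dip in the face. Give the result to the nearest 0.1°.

The strike is 285° and the section trends 020°; the acute angle between them is β = 85°.
tan α = tan 69° × sin 85° = 2.6051 × 0.9962 = 2.5952
α = arctan(2.5952) = 68.93°

68.9°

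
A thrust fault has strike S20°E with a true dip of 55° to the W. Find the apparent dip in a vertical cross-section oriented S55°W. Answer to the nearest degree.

54°

Angle between strike (S20°E) and section (S55°W): β = 75°.
tan(apparent dip) = tan 55° · sin 75° = 1.3795
apparent dip = arctan 1.3795 = 54.06°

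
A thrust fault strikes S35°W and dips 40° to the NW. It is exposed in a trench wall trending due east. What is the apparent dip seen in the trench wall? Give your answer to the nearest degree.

35°

Angle between strike (S35°W) and section (due east): β = 55°.
tan(apparent dip) = tan 40° · sin 55° = 0.6874
α = arctan(0.6874) = 34.50°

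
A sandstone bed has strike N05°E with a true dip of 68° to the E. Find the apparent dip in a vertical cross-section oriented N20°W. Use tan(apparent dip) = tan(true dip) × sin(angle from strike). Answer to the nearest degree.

The strike is N05°E and the section trends N20°W; the acute angle between them is β = 25°.
tan(apparent dip) = tan 68° · sin 25° = 1.0460
apparent dip = arctan 1.0460 = 46.29°

46°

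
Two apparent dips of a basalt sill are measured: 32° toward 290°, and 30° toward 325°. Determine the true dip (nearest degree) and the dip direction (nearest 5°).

true dip 32°, dip direction 300°

Each apparent-dip line lies in the plane. As unit vectors (x east, y north, z up), v₁ plunges 32°→290° and v₂ plunges 30°→325°.
Cross product v₁ × v₂ gives the pole to the plane: n ∝ (-0.231, 0.135, 0.421).
Dip δ = arctan(|n_h|/n_z) = arctan(0.268/0.421) = 32.4°.
Dip direction = atan2(-0.231, 0.135) = 300° (azimuth of n's horizontal projection).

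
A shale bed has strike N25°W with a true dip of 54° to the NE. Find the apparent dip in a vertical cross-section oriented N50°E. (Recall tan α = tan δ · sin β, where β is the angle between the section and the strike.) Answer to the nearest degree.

53°

The section lies 75° from the strike.
tan(apparent dip) = tan 54° · sin 75° = 1.3295
apparent dip = arctan 1.3295 = 53.05°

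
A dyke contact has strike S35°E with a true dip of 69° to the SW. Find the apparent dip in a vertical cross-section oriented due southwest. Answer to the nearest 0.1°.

The section lies 80° from the strike.
tan(apparent dip) = tan 69° · sin 80° = 2.5655
α = arctan(2.5655) = 68.70°

68.7°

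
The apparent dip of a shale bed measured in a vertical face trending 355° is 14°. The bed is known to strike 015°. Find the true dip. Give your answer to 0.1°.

β = acute angle between strike 015° and section 355° = 20°.
tan δ = tan α / sin β = tan 14° / sin 20° = 0.2493 / 0.3420 = 0.7290
δ = arctan(0.7290) = 36.09°

36.1°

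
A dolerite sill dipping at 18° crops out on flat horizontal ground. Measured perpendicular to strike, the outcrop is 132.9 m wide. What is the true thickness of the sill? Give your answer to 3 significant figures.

True thickness t = w · sin(dip) = 132.9 × sin 18°
t = 132.9 × 0.3090 = 41.068 m

41.1 m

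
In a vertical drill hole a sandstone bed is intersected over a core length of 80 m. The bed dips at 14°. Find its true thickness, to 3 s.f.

True thickness t = h · cos(dip) = 80 × cos 14°
t = 80 × 0.9703 = 77.624 m

77.6 m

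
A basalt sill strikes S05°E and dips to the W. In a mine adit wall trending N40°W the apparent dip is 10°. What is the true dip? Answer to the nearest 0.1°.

β = acute angle between strike S05°E and section N40°W = 35°.
tan δ = tan α / sin β = tan 10° / sin 35° = 0.1763 / 0.5736 = 0.3074
true dip = arctan 0.3074 = 17.09°

17.1°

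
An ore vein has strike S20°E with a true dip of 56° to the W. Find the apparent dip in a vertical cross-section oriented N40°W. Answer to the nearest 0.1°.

The section lies 20° from the strike.
tan(apparent dip) = tan 56° · sin 20° = 0.5071
apparent dip = arctan 0.5071 = 26.89°

26.9°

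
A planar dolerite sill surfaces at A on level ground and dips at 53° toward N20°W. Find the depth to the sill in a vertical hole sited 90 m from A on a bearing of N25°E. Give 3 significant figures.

The hole lies 45° from the dip direction, so the down-dip offset is 90 × cos 45° = 63.64 m.
Depth = down-dip offset × tan(dip) = 63.64 × tan 53° = 63.64 × 1.3270
Depth = 84.45 m

84.5 m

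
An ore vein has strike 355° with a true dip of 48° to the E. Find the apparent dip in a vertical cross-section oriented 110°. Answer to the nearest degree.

45°

Angle between strike (355°) and section (110°): β = 65°.
tan(apparent dip) = tan 48° · sin 65° = 1.0066
apparent dip = arctan 1.0066 = 45.19°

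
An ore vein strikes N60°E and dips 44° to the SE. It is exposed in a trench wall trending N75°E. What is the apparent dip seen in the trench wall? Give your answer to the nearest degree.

14°

The strike is N60°E and the section trends N75°E; the acute angle between them is β = 15°.
tan(apparent dip) = tan 44° · sin 15° = 0.2499
apparent dip = arctan 0.2499 = 14.03°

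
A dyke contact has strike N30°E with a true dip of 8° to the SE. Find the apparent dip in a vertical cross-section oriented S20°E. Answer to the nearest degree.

6°

The strike is N30°E and the section trends S20°E; the acute angle between them is β = 50°.
tan α = tan 8° × sin 50° = 0.1405 × 0.7660 = 0.1077
apparent dip = arctan 0.1077 = 6.14°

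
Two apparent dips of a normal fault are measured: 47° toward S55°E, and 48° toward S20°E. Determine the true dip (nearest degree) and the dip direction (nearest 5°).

true dip 49°, dip direction 145°

The two traces are lines in the plane: v₁ = (sin 125°·cos 47°, cos 125°·cos 47°, −sin 47°), v₂ = (sin 160°·cos 48°, cos 160°·cos 48°, −sin 48°).
The plane normal is n = v₁ × v₂ ∝ (0.169, -0.248, 0.262).
Dip δ = arctan(|n_h|/n_z) = arctan(0.300/0.262) = 48.9°.
Dip direction = azimuth of (n_x, n_y) = atan2(0.169, -0.248) = 146°.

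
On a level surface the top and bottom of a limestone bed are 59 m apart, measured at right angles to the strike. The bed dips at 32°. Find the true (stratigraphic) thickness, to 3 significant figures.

True thickness t = w · sin(dip) = 59 × sin 32°
t = 59 × 0.5299 = 31.265 m

31.3 m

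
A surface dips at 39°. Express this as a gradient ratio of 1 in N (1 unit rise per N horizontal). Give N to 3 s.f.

1 : N means tan θ = 1/N, so N = 1/tan 39° = 1/0.8098

1 in 1.23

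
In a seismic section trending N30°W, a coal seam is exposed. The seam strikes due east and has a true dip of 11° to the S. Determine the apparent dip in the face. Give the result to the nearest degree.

Angle between strike (due east) and section (N30°W): β = 60°.
tan α = tan 11° × sin 60° = 0.1944 × 0.8660 = 0.1683
α = arctan(0.1683) = 9.56°

10°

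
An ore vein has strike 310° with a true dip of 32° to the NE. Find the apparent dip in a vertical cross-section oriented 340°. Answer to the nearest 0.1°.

The strike is 310° and the section trends 340°; the acute angle between them is β = 30°.
tan α = tan 32° × sin 30° = 0.6249 × 0.5000 = 0.3124
apparent dip = arctan 0.3124 = 17.35°

17.4°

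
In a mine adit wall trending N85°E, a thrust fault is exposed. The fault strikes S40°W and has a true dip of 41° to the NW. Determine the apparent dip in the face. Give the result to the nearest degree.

The strike is S40°W and the section trends N85°E; the acute angle between them is β = 45°.
tan(apparent dip) = tan 41° · sin 45° = 0.6147
apparent dip = arctan 0.6147 = 31.58°

32°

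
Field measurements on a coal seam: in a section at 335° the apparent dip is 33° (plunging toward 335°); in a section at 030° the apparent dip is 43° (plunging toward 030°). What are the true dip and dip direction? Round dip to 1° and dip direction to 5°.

Each apparent-dip line lies in the plane. As unit vectors (x east, y north, z up), v₁ plunges 33°→335° and v₂ plunges 43°→030°.
Cross product v₁ × v₂ gives the pole to the plane: n ∝ (0.173, 0.441, 0.502).
tan δ = √(n_x²+n_y²)/n_z = 0.474/0.502, so δ = 43.3°.
Dip direction = azimuth of (n_x, n_y) = atan2(0.173, 0.441) = 21°.

true dip 43°, dip direction 020°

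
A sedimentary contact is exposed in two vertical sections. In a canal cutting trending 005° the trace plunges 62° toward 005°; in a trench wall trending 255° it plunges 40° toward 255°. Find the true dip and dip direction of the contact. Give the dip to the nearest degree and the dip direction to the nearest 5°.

true dip 68°, dip direction 325°

Represent each trace as a vector plunging at its apparent dip toward its trend (east-north-up frame): v₁ = (0.041, 0.468, -0.883), v₂ = (-0.740, -0.198, -0.643).
n = v₁ × v₂ = (-0.476, 0.680, 0.338) (taken with n_z > 0).
Dip δ = arctan(|n_h|/n_z) = arctan(0.830/0.338) = 67.8°.
The horizontal component of n points toward azimuth atan2(n_x, n_y) = 325°, the dip direction.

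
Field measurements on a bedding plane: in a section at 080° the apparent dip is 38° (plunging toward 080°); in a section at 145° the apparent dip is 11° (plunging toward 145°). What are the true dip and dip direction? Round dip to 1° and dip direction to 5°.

true dip 39°, dip direction 070°

Each apparent-dip line lies in the plane. As unit vectors (x east, y north, z up), v₁ plunges 38°→080° and v₂ plunges 11°→145°.
n = v₁ × v₂ = (0.521, 0.199, 0.701) (taken with n_z > 0).
tan δ = √(n_x²+n_y²)/n_z = 0.558/0.701, so δ = 38.5°.
The horizontal component of n points toward azimuth atan2(n_x, n_y) = 69°, the dip direction.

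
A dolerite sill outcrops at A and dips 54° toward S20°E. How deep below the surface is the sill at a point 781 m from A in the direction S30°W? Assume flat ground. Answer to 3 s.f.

691 m

The hole lies 50° from the dip direction, so the down-dip offset is 781 × cos 50° = 502.02 m.
Depth = down-dip offset × tan(dip) = 502.02 × tan 54° = 502.02 × 1.3764
Depth = 690.97 m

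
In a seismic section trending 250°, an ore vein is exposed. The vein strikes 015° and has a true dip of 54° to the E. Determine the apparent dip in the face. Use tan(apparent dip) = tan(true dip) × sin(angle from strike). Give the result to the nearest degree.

48°

The section lies 55° from the strike.
tan(apparent dip) = tan 54° · sin 55° = 1.1275
α = arctan(1.1275) = 48.43°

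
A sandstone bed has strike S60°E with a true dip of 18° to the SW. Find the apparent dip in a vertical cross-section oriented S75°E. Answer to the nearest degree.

5°

The strike is S60°E and the section trends S75°E; the acute angle between them is β = 15°.
tan α = tan 18° × sin 15° = 0.3249 × 0.2588 = 0.0841
apparent dip = arctan 0.0841 = 4.81°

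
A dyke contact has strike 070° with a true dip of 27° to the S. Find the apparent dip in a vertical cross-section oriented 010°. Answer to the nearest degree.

The strike is 070° and the section trends 010°; the acute angle between them is β = 60°.
tan(apparent dip) = tan 27° · sin 60° = 0.4413
apparent dip = arctan 0.4413 = 23.81°

24°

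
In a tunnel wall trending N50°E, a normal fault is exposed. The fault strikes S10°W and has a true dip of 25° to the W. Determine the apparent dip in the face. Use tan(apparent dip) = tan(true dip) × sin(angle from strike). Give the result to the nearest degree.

The strike is S10°W and the section trends N50°E; the acute angle between them is β = 40°.
tan α = tan 25° × sin 40° = 0.4663 × 0.6428 = 0.2997
α = arctan(0.2997) = 16.69°

17°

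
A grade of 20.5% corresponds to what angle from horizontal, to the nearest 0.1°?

tan θ = 20.5/100 = 0.2050
θ = arctan(0.2050) = 11.59°

11.6°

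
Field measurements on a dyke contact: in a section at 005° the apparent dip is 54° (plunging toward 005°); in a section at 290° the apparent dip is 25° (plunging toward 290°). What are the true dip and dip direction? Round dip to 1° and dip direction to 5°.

Each apparent-dip line lies in the plane. As unit vectors (x east, y north, z up), v₁ plunges 54°→005° and v₂ plunges 25°→290°.
n = v₁ × v₂ = (0.003, 0.711, 0.515) (taken with n_z > 0).
True dip = arccos(n_z / |n|) = arccos(0.5865) = 54.1°.
The horizontal component of n points toward azimuth atan2(n_x, n_y) = 0°, the dip direction.

true dip 54°, dip direction 000°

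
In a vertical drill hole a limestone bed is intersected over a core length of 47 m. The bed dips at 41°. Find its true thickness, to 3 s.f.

True thickness t = h · cos(dip) = 47 × cos 41°
t = 47 × 0.7547 = 35.471 m

35.5 m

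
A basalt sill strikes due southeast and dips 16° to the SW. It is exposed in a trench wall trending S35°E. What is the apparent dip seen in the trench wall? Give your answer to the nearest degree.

3°

The strike is due southeast and the section trends S35°E; the acute angle between them is β = 10°.
tan α = tan 16° × sin 10° = 0.2867 × 0.1736 = 0.0498
apparent dip = arctan 0.0498 = 2.85°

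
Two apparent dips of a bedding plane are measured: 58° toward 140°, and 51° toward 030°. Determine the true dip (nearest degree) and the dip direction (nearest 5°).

true dip 68°, dip direction 090°

Represent each trace as a vector plunging at its apparent dip toward its trend (east-north-up frame): v₁ = (0.341, -0.406, -0.848), v₂ = (0.315, 0.545, -0.777).
Cross product v₁ × v₂ gives the pole to the plane: n ∝ (0.778, -0.002, 0.313).
True dip = arccos(n_z / |n|) = arccos(0.3738) = 68.1°.
The horizontal component of n points toward azimuth atan2(n_x, n_y) = 90°, the dip direction.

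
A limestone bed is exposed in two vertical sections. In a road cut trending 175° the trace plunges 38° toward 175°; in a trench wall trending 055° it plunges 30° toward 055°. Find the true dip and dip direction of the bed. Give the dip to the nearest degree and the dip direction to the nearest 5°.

The two traces are lines in the plane: v₁ = (sin 175°·cos 38°, cos 175°·cos 38°, −sin 38°), v₂ = (sin 55°·cos 30°, cos 55°·cos 30°, −sin 30°).
n = v₁ × v₂ = (0.698, -0.402, 0.591) (taken with n_z > 0).
tan δ = √(n_x²+n_y²)/n_z = 0.806/0.591, so δ = 53.7°.
Dip direction = atan2(0.698, -0.402) = 120° (azimuth of n's horizontal projection).

true dip 54°, dip direction 120°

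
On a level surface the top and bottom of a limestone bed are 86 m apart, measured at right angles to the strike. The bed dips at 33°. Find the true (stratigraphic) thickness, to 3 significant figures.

True thickness t = w · sin(dip) = 86 × sin 33°
t = 86 × 0.5446 = 46.839 m

46.8 m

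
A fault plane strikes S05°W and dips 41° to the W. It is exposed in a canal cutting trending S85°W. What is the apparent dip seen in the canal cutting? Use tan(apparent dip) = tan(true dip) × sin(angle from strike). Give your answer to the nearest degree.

41°

Angle between strike (S05°W) and section (S85°W): β = 80°.
tan(apparent dip) = tan 41° · sin 80° = 0.8561
apparent dip = arctan 0.8561 = 40.57°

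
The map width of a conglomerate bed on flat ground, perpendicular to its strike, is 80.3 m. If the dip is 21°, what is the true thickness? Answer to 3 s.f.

28.8 m

True thickness t = w · sin(dip) = 80.3 × sin 21°
t = 80.3 × 0.3584 = 28.777 m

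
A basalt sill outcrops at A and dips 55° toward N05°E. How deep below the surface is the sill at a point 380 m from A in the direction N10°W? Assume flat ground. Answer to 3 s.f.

The hole lies 15° from the dip direction, so the down-dip offset is 380 × cos 15° = 367.05 m.
Depth = down-dip offset × tan(dip) = 367.05 × tan 55° = 367.05 × 1.4281
Depth = 524.20 m

524 m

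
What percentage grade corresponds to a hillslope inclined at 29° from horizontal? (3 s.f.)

55.4%

grade % = 100 × tan 29° = 100 × 0.5543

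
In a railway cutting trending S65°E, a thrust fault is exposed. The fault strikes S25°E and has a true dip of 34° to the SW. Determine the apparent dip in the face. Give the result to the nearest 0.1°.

Angle between strike (S25°E) and section (S65°E): β = 40°.
tan(apparent dip) = tan 34° · sin 40° = 0.4336
apparent dip = arctan 0.4336 = 23.44°

23.4°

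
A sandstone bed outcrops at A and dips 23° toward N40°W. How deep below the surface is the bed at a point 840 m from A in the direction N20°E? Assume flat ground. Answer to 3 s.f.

The hole lies 60° from the dip direction, so the down-dip offset is 840 × cos 60° = 420.00 m.
Depth = down-dip offset × tan(dip) = 420.00 × tan 23° = 420.00 × 0.4245
Depth = 178.28 m

178 m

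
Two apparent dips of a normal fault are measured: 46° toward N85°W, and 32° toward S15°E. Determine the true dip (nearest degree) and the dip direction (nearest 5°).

The two traces are lines in the plane: v₁ = (sin 275°·cos 46°, cos 275°·cos 46°, −sin 46°), v₂ = (sin 165°·cos 32°, cos 165°·cos 32°, −sin 32°).
The plane normal is n = v₁ × v₂ ∝ (-0.621, -0.525, 0.554).
True dip = arccos(n_z / |n|) = arccos(0.5627) = 55.8°.
Dip direction = azimuth of (n_x, n_y) = atan2(-0.621, -0.525) = 230°.

true dip 56°, dip direction 230°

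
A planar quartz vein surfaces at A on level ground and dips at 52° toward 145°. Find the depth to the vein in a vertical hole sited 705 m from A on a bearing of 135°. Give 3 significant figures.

889 m

The hole lies 10° from the dip direction, so the down-dip offset is 705 × cos 10° = 694.29 m.
Depth = down-dip offset × tan(dip) = 694.29 × tan 52° = 694.29 × 1.2799
Depth = 888.65 m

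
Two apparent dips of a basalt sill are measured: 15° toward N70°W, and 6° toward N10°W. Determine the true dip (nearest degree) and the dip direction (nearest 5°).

The two traces are lines in the plane: v₁ = (sin 290°·cos 15°, cos 290°·cos 15°, −sin 15°), v₂ = (sin 350°·cos 6°, cos 350°·cos 6°, −sin 6°).
n = v₁ × v₂ = (-0.219, 0.050, 0.832) (taken with n_z > 0).
True dip = arccos(n_z / |n|) = arccos(0.9654) = 15.1°.
Dip direction = atan2(-0.219, 0.050) = 283° (azimuth of n's horizontal projection).

true dip 15°, dip direction 285°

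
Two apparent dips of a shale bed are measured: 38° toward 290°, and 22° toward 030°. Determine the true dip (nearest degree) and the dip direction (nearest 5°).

The two traces are lines in the plane: v₁ = (sin 290°·cos 38°, cos 290°·cos 38°, −sin 38°), v₂ = (sin 30°·cos 22°, cos 30°·cos 22°, −sin 22°).
n = v₁ × v₂ = (-0.393, 0.563, 0.720) (taken with n_z > 0).
True dip = arccos(n_z / |n|) = arccos(0.7234) = 43.7°.
The horizontal component of n points toward azimuth atan2(n_x, n_y) = 325°, the dip direction.

true dip 44°, dip direction 325°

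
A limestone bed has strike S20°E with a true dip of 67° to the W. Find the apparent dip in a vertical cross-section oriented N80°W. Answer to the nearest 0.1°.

63.9°

The section lies 60° from the strike.
tan(apparent dip) = tan 67° · sin 60° = 2.0402
α = arctan(2.0402) = 63.89°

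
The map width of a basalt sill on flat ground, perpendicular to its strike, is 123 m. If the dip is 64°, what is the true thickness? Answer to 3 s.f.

111 m

True thickness t = w · sin(dip) = 123 × sin 64°
t = 123 × 0.8988 = 110.552 m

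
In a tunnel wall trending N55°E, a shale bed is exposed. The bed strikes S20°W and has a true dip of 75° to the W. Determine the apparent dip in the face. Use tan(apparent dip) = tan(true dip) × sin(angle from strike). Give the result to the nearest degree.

The section lies 35° from the strike.
tan(apparent dip) = tan 75° · sin 35° = 2.1406
apparent dip = arctan 2.1406 = 64.96°

65°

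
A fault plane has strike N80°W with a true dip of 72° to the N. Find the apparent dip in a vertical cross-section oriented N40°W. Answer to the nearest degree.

63°

Angle between strike (N80°W) and section (N40°W): β = 40°.
tan α = tan 72° × sin 40° = 3.0777 × 0.6428 = 1.9783
apparent dip = arctan 1.9783 = 63.18°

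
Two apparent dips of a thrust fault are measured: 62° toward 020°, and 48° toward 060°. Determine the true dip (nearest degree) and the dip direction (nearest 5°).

true dip 63°, dip direction 005°

Each apparent-dip line lies in the plane. As unit vectors (x east, y north, z up), v₁ plunges 62°→020° and v₂ plunges 48°→060°.
n = v₁ × v₂ = (0.032, 0.392, 0.202) (taken with n_z > 0).
Dip δ = arctan(|n_h|/n_z) = arctan(0.394/0.202) = 62.8°.
Dip direction = azimuth of (n_x, n_y) = atan2(0.032, 0.392) = 5°.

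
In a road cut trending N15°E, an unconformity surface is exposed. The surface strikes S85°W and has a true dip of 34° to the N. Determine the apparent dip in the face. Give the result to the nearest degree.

32°

The section lies 70° from the strike.
tan α = tan 34° × sin 70° = 0.6745 × 0.9397 = 0.6338
apparent dip = arctan 0.6338 = 32.37°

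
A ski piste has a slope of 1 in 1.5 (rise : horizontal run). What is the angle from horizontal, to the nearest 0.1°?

tan θ = 1/1.5 = 0.6667
θ = arctan(0.6667) = 33.69°

33.7°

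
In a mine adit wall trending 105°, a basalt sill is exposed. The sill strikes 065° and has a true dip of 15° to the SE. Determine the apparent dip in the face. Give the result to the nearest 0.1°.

9.8°

The section lies 40° from the strike.
tan(apparent dip) = tan 15° · sin 40° = 0.1722
α = arctan(0.1722) = 9.77°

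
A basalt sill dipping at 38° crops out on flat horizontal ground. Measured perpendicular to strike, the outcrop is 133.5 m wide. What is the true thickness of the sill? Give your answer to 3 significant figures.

82.2 m

True thickness t = w · sin(dip) = 133.5 × sin 38°
t = 133.5 × 0.6157 = 82.191 m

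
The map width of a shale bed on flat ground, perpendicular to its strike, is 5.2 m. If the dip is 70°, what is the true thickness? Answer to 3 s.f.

4.89 m

True thickness t = w · sin(dip) = 5.2 × sin 70°
t = 5.2 × 0.9397 = 4.886 m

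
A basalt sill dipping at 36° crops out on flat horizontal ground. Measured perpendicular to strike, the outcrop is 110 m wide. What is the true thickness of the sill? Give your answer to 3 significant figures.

64.7 m

True thickness t = w · sin(dip) = 110 × sin 36°
t = 110 × 0.5878 = 64.656 m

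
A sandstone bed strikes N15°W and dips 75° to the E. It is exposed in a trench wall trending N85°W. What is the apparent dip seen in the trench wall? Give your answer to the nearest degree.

74°

The strike is N15°W and the section trends N85°W; the acute angle between them is β = 70°.
tan α = tan 75° × sin 70° = 3.7321 × 0.9397 = 3.5070
apparent dip = arctan 3.5070 = 74.08°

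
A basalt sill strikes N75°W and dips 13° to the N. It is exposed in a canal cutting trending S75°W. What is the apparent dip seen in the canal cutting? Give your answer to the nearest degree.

The section lies 30° from the strike.
tan α = tan 13° × sin 30° = 0.2309 × 0.5000 = 0.1154
apparent dip = arctan 0.1154 = 6.58°

7°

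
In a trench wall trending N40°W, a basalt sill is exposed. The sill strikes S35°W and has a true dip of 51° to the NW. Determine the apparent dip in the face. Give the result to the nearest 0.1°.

50.0°

The strike is S35°W and the section trends N40°W; the acute angle between them is β = 75°.
tan(apparent dip) = tan 51° · sin 75° = 1.1928
α = arctan(1.1928) = 50.03°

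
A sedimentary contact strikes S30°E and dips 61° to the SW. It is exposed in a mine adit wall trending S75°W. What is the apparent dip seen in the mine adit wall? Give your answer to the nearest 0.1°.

Angle between strike (S30°E) and section (S75°W): β = 75°.
tan α = tan 61° × sin 75° = 1.8040 × 0.9659 = 1.7426
apparent dip = arctan 1.7426 = 60.15°

60.2°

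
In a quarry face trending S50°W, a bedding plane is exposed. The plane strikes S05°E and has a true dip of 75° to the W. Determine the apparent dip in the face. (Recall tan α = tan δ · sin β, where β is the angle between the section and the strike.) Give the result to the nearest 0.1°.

Angle between strike (S05°E) and section (S50°W): β = 55°.
tan(apparent dip) = tan 75° · sin 55° = 3.0571
apparent dip = arctan 3.0571 = 71.89°

71.9°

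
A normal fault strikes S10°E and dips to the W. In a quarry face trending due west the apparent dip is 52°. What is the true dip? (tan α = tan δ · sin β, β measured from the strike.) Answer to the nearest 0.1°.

β = acute angle between strike S10°E and section due west = 80°.
tan δ = tan α / sin β = tan 52° / sin 80° = 1.2799 / 0.9848 = 1.2997
true dip = arctan 1.2997 = 52.42°

52.4°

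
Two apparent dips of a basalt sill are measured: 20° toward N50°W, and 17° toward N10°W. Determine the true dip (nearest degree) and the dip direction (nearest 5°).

Represent each trace as a vector plunging at its apparent dip toward its trend (east-north-up frame): v₁ = (-0.720, 0.604, -0.342), v₂ = (-0.166, 0.942, -0.292).
Cross product v₁ × v₂ gives the pole to the plane: n ∝ (-0.146, 0.154, 0.578).
True dip = arccos(n_z / |n|) = arccos(0.9390) = 20.1°.
Dip direction = atan2(-0.146, 0.154) = 317° (azimuth of n's horizontal projection).

true dip 20°, dip direction 315°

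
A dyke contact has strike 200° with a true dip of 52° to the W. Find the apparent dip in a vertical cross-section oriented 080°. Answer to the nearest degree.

48°

The section lies 60° from the strike.
tan(apparent dip) = tan 52° · sin 60° = 1.1085
apparent dip = arctan 1.1085 = 47.94°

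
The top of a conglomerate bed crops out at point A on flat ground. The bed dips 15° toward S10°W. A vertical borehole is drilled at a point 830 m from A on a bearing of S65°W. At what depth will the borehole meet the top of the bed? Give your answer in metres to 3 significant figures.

128 m

The hole lies 55° from the dip direction, so the down-dip offset is 830 × cos 55° = 476.07 m.
Depth = down-dip offset × tan(dip) = 476.07 × tan 15° = 476.07 × 0.2679
Depth = 127.56 m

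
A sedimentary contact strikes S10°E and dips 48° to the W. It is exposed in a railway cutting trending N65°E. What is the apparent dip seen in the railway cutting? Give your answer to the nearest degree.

47°

Angle between strike (S10°E) and section (N65°E): β = 75°.
tan(apparent dip) = tan 48° · sin 75° = 1.0728
apparent dip = arctan 1.0728 = 47.01°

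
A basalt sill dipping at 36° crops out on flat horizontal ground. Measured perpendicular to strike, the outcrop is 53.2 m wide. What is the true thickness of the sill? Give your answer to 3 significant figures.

True thickness t = w · sin(dip) = 53.2 × sin 36°
t = 53.2 × 0.5878 = 31.270 m

31.3 m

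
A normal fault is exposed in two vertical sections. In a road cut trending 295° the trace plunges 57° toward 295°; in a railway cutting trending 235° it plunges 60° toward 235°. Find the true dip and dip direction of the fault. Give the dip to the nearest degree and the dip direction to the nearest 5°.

Each apparent-dip line lies in the plane. As unit vectors (x east, y north, z up), v₁ plunges 57°→295° and v₂ plunges 60°→235°.
The plane normal is n = v₁ × v₂ ∝ (-0.440, -0.084, 0.236).
True dip = arccos(n_z / |n|) = arccos(0.4660) = 62.2°.
The horizontal component of n points toward azimuth atan2(n_x, n_y) = 259°, the dip direction.

true dip 62°, dip direction 260°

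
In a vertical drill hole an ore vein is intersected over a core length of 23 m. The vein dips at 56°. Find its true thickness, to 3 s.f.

12.9 m

True thickness t = h · cos(dip) = 23 × cos 56°
t = 23 × 0.5592 = 12.861 m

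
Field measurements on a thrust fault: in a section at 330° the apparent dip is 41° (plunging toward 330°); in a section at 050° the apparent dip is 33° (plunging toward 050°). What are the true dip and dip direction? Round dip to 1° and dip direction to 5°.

The two traces are lines in the plane: v₁ = (sin 330°·cos 41°, cos 330°·cos 41°, −sin 41°), v₂ = (sin 50°·cos 33°, cos 50°·cos 33°, −sin 33°).
n = v₁ × v₂ = (0.002, 0.627, 0.623) (taken with n_z > 0).
Dip δ = arctan(|n_h|/n_z) = arctan(0.627/0.623) = 45.2°.
Dip direction = azimuth of (n_x, n_y) = atan2(0.002, 0.627) = 0°.

true dip 45°, dip direction 000°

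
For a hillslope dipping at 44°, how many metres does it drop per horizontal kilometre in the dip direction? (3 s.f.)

drop per km = 1000 × tan 44° = 1000 × 0.9657

966 m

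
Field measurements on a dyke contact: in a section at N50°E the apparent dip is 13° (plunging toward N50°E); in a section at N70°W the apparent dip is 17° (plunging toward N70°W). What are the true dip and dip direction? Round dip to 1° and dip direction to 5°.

true dip 28°, dip direction 345°

The two traces are lines in the plane: v₁ = (sin 50°·cos 13°, cos 50°·cos 13°, −sin 13°), v₂ = (sin 290°·cos 17°, cos 290°·cos 17°, −sin 17°).
n = v₁ × v₂ = (-0.110, 0.420, 0.807) (taken with n_z > 0).
Dip δ = arctan(|n_h|/n_z) = arctan(0.434/0.807) = 28.3°.
Dip direction = azimuth of (n_x, n_y) = atan2(-0.110, 0.420) = 345°.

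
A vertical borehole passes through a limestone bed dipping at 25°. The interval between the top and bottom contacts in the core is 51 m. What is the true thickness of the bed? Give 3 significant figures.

True thickness t = h · cos(dip) = 51 × cos 25°
t = 51 × 0.9063 = 46.222 m

46.2 m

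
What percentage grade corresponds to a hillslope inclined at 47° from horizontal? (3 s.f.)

107%

grade % = 100 × tan 47° = 100 × 1.0724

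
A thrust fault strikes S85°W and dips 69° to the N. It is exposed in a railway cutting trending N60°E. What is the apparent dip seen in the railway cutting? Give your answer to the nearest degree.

The strike is S85°W and the section trends N60°E; the acute angle between them is β = 25°.
tan(apparent dip) = tan 69° · sin 25° = 1.1010
apparent dip = arctan 1.1010 = 47.75°

48°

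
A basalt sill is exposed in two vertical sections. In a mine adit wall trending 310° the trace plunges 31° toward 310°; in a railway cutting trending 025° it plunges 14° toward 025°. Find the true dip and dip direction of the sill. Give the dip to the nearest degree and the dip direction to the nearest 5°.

true dip 31°, dip direction 320°

Each apparent-dip line lies in the plane. As unit vectors (x east, y north, z up), v₁ plunges 31°→310° and v₂ plunges 14°→025°.
The plane normal is n = v₁ × v₂ ∝ (-0.320, 0.370, 0.803).
Dip δ = arctan(|n_h|/n_z) = arctan(0.489/0.803) = 31.3°.
Dip direction = azimuth of (n_x, n_y) = atan2(-0.320, 0.370) = 319°.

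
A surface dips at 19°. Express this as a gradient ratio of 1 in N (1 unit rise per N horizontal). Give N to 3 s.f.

1 : N means tan θ = 1/N, so N = 1/tan 19° = 1/0.3443

1 in 2.90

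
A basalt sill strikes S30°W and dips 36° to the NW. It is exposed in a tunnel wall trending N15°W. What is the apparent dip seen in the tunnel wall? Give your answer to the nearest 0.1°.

27.2°

The section lies 45° from the strike.
tan α = tan 36° × sin 45° = 0.7265 × 0.7071 = 0.5137
α = arctan(0.5137) = 27.19°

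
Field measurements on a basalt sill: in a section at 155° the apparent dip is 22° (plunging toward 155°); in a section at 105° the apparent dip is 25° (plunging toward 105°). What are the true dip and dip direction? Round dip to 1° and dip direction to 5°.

Represent each trace as a vector plunging at its apparent dip toward its trend (east-north-up frame): v₁ = (0.392, -0.840, -0.375), v₂ = (0.875, -0.235, -0.423).
Cross product v₁ × v₂ gives the pole to the plane: n ∝ (0.267, -0.162, 0.644).
Dip δ = arctan(|n_h|/n_z) = arctan(0.313/0.644) = 25.9°.
The horizontal component of n points toward azimuth atan2(n_x, n_y) = 121°, the dip direction.

true dip 26°, dip direction 120°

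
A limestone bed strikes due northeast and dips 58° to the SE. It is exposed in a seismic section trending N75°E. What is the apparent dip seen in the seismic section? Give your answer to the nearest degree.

The strike is due northeast and the section trends N75°E; the acute angle between them is β = 30°.
tan(apparent dip) = tan 58° · sin 30° = 0.8002
apparent dip = arctan 0.8002 = 38.67°

39°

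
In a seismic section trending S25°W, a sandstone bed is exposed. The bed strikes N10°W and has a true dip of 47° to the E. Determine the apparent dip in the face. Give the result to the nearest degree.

32°

The strike is N10°W and the section trends S25°W; the acute angle between them is β = 35°.
tan α = tan 47° × sin 35° = 1.0724 × 0.5736 = 0.6151
apparent dip = arctan 0.6151 = 31.60°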